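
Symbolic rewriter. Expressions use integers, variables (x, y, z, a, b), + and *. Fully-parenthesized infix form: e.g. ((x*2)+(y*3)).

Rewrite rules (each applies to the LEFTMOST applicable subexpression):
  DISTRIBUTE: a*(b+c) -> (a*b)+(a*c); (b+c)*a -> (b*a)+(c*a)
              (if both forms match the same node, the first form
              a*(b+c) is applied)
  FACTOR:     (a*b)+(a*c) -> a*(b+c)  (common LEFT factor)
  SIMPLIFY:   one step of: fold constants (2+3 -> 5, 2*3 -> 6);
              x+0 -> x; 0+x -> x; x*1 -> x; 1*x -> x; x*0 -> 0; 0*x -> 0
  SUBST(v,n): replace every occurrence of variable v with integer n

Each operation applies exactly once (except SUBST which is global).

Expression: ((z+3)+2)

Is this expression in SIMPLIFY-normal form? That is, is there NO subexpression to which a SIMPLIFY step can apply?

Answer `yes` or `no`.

Answer: yes

Derivation:
Expression: ((z+3)+2)
Scanning for simplifiable subexpressions (pre-order)...
  at root: ((z+3)+2) (not simplifiable)
  at L: (z+3) (not simplifiable)
Result: no simplifiable subexpression found -> normal form.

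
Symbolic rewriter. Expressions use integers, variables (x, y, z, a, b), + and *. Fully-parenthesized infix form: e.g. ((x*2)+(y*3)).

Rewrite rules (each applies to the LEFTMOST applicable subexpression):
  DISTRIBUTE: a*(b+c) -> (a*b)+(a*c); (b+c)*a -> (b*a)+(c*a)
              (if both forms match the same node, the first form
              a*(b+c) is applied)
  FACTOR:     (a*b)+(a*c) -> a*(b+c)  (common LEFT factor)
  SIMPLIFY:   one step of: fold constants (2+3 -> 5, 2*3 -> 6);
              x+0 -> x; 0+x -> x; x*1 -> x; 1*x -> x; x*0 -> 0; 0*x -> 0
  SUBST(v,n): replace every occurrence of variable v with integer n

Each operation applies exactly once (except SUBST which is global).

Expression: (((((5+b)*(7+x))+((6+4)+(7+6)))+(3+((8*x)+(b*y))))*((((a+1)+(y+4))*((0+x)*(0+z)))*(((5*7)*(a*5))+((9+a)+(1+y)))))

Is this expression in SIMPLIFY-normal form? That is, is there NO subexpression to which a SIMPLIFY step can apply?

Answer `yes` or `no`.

Expression: (((((5+b)*(7+x))+((6+4)+(7+6)))+(3+((8*x)+(b*y))))*((((a+1)+(y+4))*((0+x)*(0+z)))*(((5*7)*(a*5))+((9+a)+(1+y)))))
Scanning for simplifiable subexpressions (pre-order)...
  at root: (((((5+b)*(7+x))+((6+4)+(7+6)))+(3+((8*x)+(b*y))))*((((a+1)+(y+4))*((0+x)*(0+z)))*(((5*7)*(a*5))+((9+a)+(1+y))))) (not simplifiable)
  at L: ((((5+b)*(7+x))+((6+4)+(7+6)))+(3+((8*x)+(b*y)))) (not simplifiable)
  at LL: (((5+b)*(7+x))+((6+4)+(7+6))) (not simplifiable)
  at LLL: ((5+b)*(7+x)) (not simplifiable)
  at LLLL: (5+b) (not simplifiable)
  at LLLR: (7+x) (not simplifiable)
  at LLR: ((6+4)+(7+6)) (not simplifiable)
  at LLRL: (6+4) (SIMPLIFIABLE)
  at LLRR: (7+6) (SIMPLIFIABLE)
  at LR: (3+((8*x)+(b*y))) (not simplifiable)
  at LRR: ((8*x)+(b*y)) (not simplifiable)
  at LRRL: (8*x) (not simplifiable)
  at LRRR: (b*y) (not simplifiable)
  at R: ((((a+1)+(y+4))*((0+x)*(0+z)))*(((5*7)*(a*5))+((9+a)+(1+y)))) (not simplifiable)
  at RL: (((a+1)+(y+4))*((0+x)*(0+z))) (not simplifiable)
  at RLL: ((a+1)+(y+4)) (not simplifiable)
  at RLLL: (a+1) (not simplifiable)
  at RLLR: (y+4) (not simplifiable)
  at RLR: ((0+x)*(0+z)) (not simplifiable)
  at RLRL: (0+x) (SIMPLIFIABLE)
  at RLRR: (0+z) (SIMPLIFIABLE)
  at RR: (((5*7)*(a*5))+((9+a)+(1+y))) (not simplifiable)
  at RRL: ((5*7)*(a*5)) (not simplifiable)
  at RRLL: (5*7) (SIMPLIFIABLE)
  at RRLR: (a*5) (not simplifiable)
  at RRR: ((9+a)+(1+y)) (not simplifiable)
  at RRRL: (9+a) (not simplifiable)
  at RRRR: (1+y) (not simplifiable)
Found simplifiable subexpr at path LLRL: (6+4)
One SIMPLIFY step would give: (((((5+b)*(7+x))+(10+(7+6)))+(3+((8*x)+(b*y))))*((((a+1)+(y+4))*((0+x)*(0+z)))*(((5*7)*(a*5))+((9+a)+(1+y)))))
-> NOT in normal form.

Answer: no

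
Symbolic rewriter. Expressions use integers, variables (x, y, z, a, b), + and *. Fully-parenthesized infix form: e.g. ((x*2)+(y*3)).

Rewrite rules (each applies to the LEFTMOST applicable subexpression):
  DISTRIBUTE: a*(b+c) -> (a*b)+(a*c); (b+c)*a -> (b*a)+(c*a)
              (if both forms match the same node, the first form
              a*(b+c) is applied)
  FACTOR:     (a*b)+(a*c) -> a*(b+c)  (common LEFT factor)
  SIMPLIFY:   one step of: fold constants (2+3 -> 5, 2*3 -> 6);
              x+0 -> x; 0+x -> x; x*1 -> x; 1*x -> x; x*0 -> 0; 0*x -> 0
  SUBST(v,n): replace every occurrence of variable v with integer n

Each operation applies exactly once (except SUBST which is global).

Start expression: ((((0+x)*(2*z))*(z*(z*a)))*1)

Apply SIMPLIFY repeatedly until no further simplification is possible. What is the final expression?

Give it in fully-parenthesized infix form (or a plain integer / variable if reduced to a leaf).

Start: ((((0+x)*(2*z))*(z*(z*a)))*1)
Step 1: at root: ((((0+x)*(2*z))*(z*(z*a)))*1) -> (((0+x)*(2*z))*(z*(z*a))); overall: ((((0+x)*(2*z))*(z*(z*a)))*1) -> (((0+x)*(2*z))*(z*(z*a)))
Step 2: at LL: (0+x) -> x; overall: (((0+x)*(2*z))*(z*(z*a))) -> ((x*(2*z))*(z*(z*a)))
Fixed point: ((x*(2*z))*(z*(z*a)))

Answer: ((x*(2*z))*(z*(z*a)))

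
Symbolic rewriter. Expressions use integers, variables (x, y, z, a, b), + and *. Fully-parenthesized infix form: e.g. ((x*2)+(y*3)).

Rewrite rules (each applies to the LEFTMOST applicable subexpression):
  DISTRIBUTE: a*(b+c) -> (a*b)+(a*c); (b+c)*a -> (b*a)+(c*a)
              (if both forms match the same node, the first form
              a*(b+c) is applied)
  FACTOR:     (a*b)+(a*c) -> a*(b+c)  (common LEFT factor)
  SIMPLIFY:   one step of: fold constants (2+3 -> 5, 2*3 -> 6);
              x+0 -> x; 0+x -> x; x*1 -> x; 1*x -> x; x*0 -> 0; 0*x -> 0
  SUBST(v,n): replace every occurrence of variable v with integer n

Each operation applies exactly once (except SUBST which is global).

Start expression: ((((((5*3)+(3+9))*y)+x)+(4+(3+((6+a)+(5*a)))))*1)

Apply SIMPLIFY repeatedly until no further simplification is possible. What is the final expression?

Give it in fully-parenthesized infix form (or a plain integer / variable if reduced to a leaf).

Start: ((((((5*3)+(3+9))*y)+x)+(4+(3+((6+a)+(5*a)))))*1)
Step 1: at root: ((((((5*3)+(3+9))*y)+x)+(4+(3+((6+a)+(5*a)))))*1) -> (((((5*3)+(3+9))*y)+x)+(4+(3+((6+a)+(5*a))))); overall: ((((((5*3)+(3+9))*y)+x)+(4+(3+((6+a)+(5*a)))))*1) -> (((((5*3)+(3+9))*y)+x)+(4+(3+((6+a)+(5*a)))))
Step 2: at LLLL: (5*3) -> 15; overall: (((((5*3)+(3+9))*y)+x)+(4+(3+((6+a)+(5*a))))) -> ((((15+(3+9))*y)+x)+(4+(3+((6+a)+(5*a)))))
Step 3: at LLLR: (3+9) -> 12; overall: ((((15+(3+9))*y)+x)+(4+(3+((6+a)+(5*a))))) -> ((((15+12)*y)+x)+(4+(3+((6+a)+(5*a)))))
Step 4: at LLL: (15+12) -> 27; overall: ((((15+12)*y)+x)+(4+(3+((6+a)+(5*a))))) -> (((27*y)+x)+(4+(3+((6+a)+(5*a)))))
Fixed point: (((27*y)+x)+(4+(3+((6+a)+(5*a)))))

Answer: (((27*y)+x)+(4+(3+((6+a)+(5*a)))))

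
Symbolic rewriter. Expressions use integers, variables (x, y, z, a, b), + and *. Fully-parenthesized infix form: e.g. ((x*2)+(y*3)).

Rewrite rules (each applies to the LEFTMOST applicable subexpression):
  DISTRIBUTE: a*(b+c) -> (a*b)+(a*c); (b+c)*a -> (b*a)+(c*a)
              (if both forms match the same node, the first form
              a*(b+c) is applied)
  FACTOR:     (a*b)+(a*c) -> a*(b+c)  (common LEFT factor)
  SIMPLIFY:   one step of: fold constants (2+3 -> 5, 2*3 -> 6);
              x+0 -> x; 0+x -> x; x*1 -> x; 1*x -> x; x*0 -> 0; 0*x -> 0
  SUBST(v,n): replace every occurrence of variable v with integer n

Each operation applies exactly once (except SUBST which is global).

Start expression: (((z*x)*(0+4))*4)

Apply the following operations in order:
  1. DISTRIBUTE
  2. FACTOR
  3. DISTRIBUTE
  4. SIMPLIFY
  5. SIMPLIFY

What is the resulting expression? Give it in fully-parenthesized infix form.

Answer: (((z*x)*4)*4)

Derivation:
Start: (((z*x)*(0+4))*4)
Apply DISTRIBUTE at L (target: ((z*x)*(0+4))): (((z*x)*(0+4))*4) -> ((((z*x)*0)+((z*x)*4))*4)
Apply FACTOR at L (target: (((z*x)*0)+((z*x)*4))): ((((z*x)*0)+((z*x)*4))*4) -> (((z*x)*(0+4))*4)
Apply DISTRIBUTE at L (target: ((z*x)*(0+4))): (((z*x)*(0+4))*4) -> ((((z*x)*0)+((z*x)*4))*4)
Apply SIMPLIFY at LL (target: ((z*x)*0)): ((((z*x)*0)+((z*x)*4))*4) -> ((0+((z*x)*4))*4)
Apply SIMPLIFY at L (target: (0+((z*x)*4))): ((0+((z*x)*4))*4) -> (((z*x)*4)*4)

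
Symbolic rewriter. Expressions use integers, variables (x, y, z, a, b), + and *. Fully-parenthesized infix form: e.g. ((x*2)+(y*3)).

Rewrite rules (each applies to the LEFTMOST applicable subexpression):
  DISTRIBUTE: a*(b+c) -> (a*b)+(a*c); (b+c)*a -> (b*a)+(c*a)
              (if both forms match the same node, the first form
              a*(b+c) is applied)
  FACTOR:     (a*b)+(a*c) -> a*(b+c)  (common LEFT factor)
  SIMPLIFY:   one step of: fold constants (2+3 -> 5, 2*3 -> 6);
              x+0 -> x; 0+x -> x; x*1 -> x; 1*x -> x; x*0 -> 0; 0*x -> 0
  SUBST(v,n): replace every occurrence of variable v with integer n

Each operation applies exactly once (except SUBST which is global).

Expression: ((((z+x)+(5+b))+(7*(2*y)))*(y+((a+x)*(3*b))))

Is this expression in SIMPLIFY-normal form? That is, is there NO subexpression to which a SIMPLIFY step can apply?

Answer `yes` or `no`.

Expression: ((((z+x)+(5+b))+(7*(2*y)))*(y+((a+x)*(3*b))))
Scanning for simplifiable subexpressions (pre-order)...
  at root: ((((z+x)+(5+b))+(7*(2*y)))*(y+((a+x)*(3*b)))) (not simplifiable)
  at L: (((z+x)+(5+b))+(7*(2*y))) (not simplifiable)
  at LL: ((z+x)+(5+b)) (not simplifiable)
  at LLL: (z+x) (not simplifiable)
  at LLR: (5+b) (not simplifiable)
  at LR: (7*(2*y)) (not simplifiable)
  at LRR: (2*y) (not simplifiable)
  at R: (y+((a+x)*(3*b))) (not simplifiable)
  at RR: ((a+x)*(3*b)) (not simplifiable)
  at RRL: (a+x) (not simplifiable)
  at RRR: (3*b) (not simplifiable)
Result: no simplifiable subexpression found -> normal form.

Answer: yes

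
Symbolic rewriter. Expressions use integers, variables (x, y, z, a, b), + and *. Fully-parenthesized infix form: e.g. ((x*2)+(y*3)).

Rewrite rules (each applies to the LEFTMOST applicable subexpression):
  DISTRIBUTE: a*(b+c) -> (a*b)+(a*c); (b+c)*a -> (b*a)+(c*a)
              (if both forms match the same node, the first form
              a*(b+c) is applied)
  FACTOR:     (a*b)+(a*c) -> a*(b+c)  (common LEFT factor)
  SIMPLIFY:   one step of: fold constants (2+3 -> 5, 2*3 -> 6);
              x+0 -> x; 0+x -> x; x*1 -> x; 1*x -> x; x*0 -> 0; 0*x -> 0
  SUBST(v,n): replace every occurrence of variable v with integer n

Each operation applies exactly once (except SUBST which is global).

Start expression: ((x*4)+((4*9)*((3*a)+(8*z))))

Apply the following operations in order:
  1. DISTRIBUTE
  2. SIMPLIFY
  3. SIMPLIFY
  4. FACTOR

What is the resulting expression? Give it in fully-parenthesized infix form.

Start: ((x*4)+((4*9)*((3*a)+(8*z))))
Apply DISTRIBUTE at R (target: ((4*9)*((3*a)+(8*z)))): ((x*4)+((4*9)*((3*a)+(8*z)))) -> ((x*4)+(((4*9)*(3*a))+((4*9)*(8*z))))
Apply SIMPLIFY at RLL (target: (4*9)): ((x*4)+(((4*9)*(3*a))+((4*9)*(8*z)))) -> ((x*4)+((36*(3*a))+((4*9)*(8*z))))
Apply SIMPLIFY at RRL (target: (4*9)): ((x*4)+((36*(3*a))+((4*9)*(8*z)))) -> ((x*4)+((36*(3*a))+(36*(8*z))))
Apply FACTOR at R (target: ((36*(3*a))+(36*(8*z)))): ((x*4)+((36*(3*a))+(36*(8*z)))) -> ((x*4)+(36*((3*a)+(8*z))))

Answer: ((x*4)+(36*((3*a)+(8*z))))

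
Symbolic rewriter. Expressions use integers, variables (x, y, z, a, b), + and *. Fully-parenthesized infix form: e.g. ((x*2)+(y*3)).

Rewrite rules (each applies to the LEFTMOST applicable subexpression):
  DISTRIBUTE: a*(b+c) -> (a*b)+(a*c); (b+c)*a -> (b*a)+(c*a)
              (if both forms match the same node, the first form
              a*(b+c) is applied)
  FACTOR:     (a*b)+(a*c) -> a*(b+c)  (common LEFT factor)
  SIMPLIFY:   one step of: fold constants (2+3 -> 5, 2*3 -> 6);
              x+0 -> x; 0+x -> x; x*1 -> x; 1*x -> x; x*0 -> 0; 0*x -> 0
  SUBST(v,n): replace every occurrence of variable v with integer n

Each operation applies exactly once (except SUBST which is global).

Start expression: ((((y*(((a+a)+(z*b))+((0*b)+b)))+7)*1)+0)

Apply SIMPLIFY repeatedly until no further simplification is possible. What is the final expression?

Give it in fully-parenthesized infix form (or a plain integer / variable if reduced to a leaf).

Answer: ((y*(((a+a)+(z*b))+b))+7)

Derivation:
Start: ((((y*(((a+a)+(z*b))+((0*b)+b)))+7)*1)+0)
Step 1: at root: ((((y*(((a+a)+(z*b))+((0*b)+b)))+7)*1)+0) -> (((y*(((a+a)+(z*b))+((0*b)+b)))+7)*1); overall: ((((y*(((a+a)+(z*b))+((0*b)+b)))+7)*1)+0) -> (((y*(((a+a)+(z*b))+((0*b)+b)))+7)*1)
Step 2: at root: (((y*(((a+a)+(z*b))+((0*b)+b)))+7)*1) -> ((y*(((a+a)+(z*b))+((0*b)+b)))+7); overall: (((y*(((a+a)+(z*b))+((0*b)+b)))+7)*1) -> ((y*(((a+a)+(z*b))+((0*b)+b)))+7)
Step 3: at LRRL: (0*b) -> 0; overall: ((y*(((a+a)+(z*b))+((0*b)+b)))+7) -> ((y*(((a+a)+(z*b))+(0+b)))+7)
Step 4: at LRR: (0+b) -> b; overall: ((y*(((a+a)+(z*b))+(0+b)))+7) -> ((y*(((a+a)+(z*b))+b))+7)
Fixed point: ((y*(((a+a)+(z*b))+b))+7)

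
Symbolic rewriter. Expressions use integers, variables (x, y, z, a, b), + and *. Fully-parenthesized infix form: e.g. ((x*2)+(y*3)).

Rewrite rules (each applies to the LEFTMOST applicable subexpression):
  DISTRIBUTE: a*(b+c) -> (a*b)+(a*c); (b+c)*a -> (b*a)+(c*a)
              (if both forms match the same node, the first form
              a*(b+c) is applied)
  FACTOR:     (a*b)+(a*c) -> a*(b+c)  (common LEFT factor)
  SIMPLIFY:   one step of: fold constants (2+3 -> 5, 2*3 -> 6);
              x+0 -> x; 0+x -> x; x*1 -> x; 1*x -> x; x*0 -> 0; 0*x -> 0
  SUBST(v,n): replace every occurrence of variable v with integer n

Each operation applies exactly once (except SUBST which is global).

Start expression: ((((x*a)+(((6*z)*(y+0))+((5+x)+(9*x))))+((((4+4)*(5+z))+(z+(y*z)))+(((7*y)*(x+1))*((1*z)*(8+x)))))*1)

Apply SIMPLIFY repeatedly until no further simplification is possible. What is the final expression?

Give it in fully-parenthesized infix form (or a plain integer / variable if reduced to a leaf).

Start: ((((x*a)+(((6*z)*(y+0))+((5+x)+(9*x))))+((((4+4)*(5+z))+(z+(y*z)))+(((7*y)*(x+1))*((1*z)*(8+x)))))*1)
Step 1: at root: ((((x*a)+(((6*z)*(y+0))+((5+x)+(9*x))))+((((4+4)*(5+z))+(z+(y*z)))+(((7*y)*(x+1))*((1*z)*(8+x)))))*1) -> (((x*a)+(((6*z)*(y+0))+((5+x)+(9*x))))+((((4+4)*(5+z))+(z+(y*z)))+(((7*y)*(x+1))*((1*z)*(8+x))))); overall: ((((x*a)+(((6*z)*(y+0))+((5+x)+(9*x))))+((((4+4)*(5+z))+(z+(y*z)))+(((7*y)*(x+1))*((1*z)*(8+x)))))*1) -> (((x*a)+(((6*z)*(y+0))+((5+x)+(9*x))))+((((4+4)*(5+z))+(z+(y*z)))+(((7*y)*(x+1))*((1*z)*(8+x)))))
Step 2: at LRLR: (y+0) -> y; overall: (((x*a)+(((6*z)*(y+0))+((5+x)+(9*x))))+((((4+4)*(5+z))+(z+(y*z)))+(((7*y)*(x+1))*((1*z)*(8+x))))) -> (((x*a)+(((6*z)*y)+((5+x)+(9*x))))+((((4+4)*(5+z))+(z+(y*z)))+(((7*y)*(x+1))*((1*z)*(8+x)))))
Step 3: at RLLL: (4+4) -> 8; overall: (((x*a)+(((6*z)*y)+((5+x)+(9*x))))+((((4+4)*(5+z))+(z+(y*z)))+(((7*y)*(x+1))*((1*z)*(8+x))))) -> (((x*a)+(((6*z)*y)+((5+x)+(9*x))))+(((8*(5+z))+(z+(y*z)))+(((7*y)*(x+1))*((1*z)*(8+x)))))
Step 4: at RRRL: (1*z) -> z; overall: (((x*a)+(((6*z)*y)+((5+x)+(9*x))))+(((8*(5+z))+(z+(y*z)))+(((7*y)*(x+1))*((1*z)*(8+x))))) -> (((x*a)+(((6*z)*y)+((5+x)+(9*x))))+(((8*(5+z))+(z+(y*z)))+(((7*y)*(x+1))*(z*(8+x)))))
Fixed point: (((x*a)+(((6*z)*y)+((5+x)+(9*x))))+(((8*(5+z))+(z+(y*z)))+(((7*y)*(x+1))*(z*(8+x)))))

Answer: (((x*a)+(((6*z)*y)+((5+x)+(9*x))))+(((8*(5+z))+(z+(y*z)))+(((7*y)*(x+1))*(z*(8+x)))))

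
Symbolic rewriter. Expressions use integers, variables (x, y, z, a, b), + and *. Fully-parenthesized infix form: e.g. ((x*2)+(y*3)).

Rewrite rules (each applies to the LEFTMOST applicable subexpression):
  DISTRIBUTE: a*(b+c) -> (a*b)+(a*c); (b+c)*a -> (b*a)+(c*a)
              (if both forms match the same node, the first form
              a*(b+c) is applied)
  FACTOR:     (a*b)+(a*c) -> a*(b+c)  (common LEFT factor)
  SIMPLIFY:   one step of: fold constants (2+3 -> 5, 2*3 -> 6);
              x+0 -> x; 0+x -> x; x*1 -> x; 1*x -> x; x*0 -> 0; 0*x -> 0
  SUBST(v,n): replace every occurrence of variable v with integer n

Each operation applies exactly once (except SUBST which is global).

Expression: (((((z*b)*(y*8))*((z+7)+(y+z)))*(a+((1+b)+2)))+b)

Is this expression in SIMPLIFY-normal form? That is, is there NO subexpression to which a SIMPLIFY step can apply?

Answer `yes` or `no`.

Answer: yes

Derivation:
Expression: (((((z*b)*(y*8))*((z+7)+(y+z)))*(a+((1+b)+2)))+b)
Scanning for simplifiable subexpressions (pre-order)...
  at root: (((((z*b)*(y*8))*((z+7)+(y+z)))*(a+((1+b)+2)))+b) (not simplifiable)
  at L: ((((z*b)*(y*8))*((z+7)+(y+z)))*(a+((1+b)+2))) (not simplifiable)
  at LL: (((z*b)*(y*8))*((z+7)+(y+z))) (not simplifiable)
  at LLL: ((z*b)*(y*8)) (not simplifiable)
  at LLLL: (z*b) (not simplifiable)
  at LLLR: (y*8) (not simplifiable)
  at LLR: ((z+7)+(y+z)) (not simplifiable)
  at LLRL: (z+7) (not simplifiable)
  at LLRR: (y+z) (not simplifiable)
  at LR: (a+((1+b)+2)) (not simplifiable)
  at LRR: ((1+b)+2) (not simplifiable)
  at LRRL: (1+b) (not simplifiable)
Result: no simplifiable subexpression found -> normal form.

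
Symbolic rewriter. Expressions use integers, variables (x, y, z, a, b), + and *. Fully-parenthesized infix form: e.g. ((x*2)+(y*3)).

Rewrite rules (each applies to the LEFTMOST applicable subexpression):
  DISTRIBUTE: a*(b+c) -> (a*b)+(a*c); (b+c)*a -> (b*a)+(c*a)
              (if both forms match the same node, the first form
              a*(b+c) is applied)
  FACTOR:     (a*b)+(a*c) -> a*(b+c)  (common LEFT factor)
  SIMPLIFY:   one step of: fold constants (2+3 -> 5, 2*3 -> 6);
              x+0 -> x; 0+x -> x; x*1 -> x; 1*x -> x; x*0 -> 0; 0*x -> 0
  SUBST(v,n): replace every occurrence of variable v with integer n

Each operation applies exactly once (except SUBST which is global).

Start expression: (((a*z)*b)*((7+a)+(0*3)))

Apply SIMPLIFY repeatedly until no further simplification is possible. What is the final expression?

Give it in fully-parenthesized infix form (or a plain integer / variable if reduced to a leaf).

Start: (((a*z)*b)*((7+a)+(0*3)))
Step 1: at RR: (0*3) -> 0; overall: (((a*z)*b)*((7+a)+(0*3))) -> (((a*z)*b)*((7+a)+0))
Step 2: at R: ((7+a)+0) -> (7+a); overall: (((a*z)*b)*((7+a)+0)) -> (((a*z)*b)*(7+a))
Fixed point: (((a*z)*b)*(7+a))

Answer: (((a*z)*b)*(7+a))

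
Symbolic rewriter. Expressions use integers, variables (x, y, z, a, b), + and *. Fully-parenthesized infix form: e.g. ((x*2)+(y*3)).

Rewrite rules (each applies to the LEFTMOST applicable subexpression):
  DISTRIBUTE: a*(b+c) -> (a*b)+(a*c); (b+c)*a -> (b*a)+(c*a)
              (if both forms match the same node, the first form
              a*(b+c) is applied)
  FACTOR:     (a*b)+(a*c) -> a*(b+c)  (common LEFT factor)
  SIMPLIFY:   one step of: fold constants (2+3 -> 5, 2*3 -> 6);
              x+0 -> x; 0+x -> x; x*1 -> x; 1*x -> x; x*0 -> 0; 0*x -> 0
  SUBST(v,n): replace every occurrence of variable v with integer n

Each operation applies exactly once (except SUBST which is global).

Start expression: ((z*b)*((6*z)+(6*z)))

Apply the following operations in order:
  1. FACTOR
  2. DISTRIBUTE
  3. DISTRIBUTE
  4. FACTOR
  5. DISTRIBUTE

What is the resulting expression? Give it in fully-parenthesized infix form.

Answer: (((z*b)*(6*z))+((z*b)*(6*z)))

Derivation:
Start: ((z*b)*((6*z)+(6*z)))
Apply FACTOR at R (target: ((6*z)+(6*z))): ((z*b)*((6*z)+(6*z))) -> ((z*b)*(6*(z+z)))
Apply DISTRIBUTE at R (target: (6*(z+z))): ((z*b)*(6*(z+z))) -> ((z*b)*((6*z)+(6*z)))
Apply DISTRIBUTE at root (target: ((z*b)*((6*z)+(6*z)))): ((z*b)*((6*z)+(6*z))) -> (((z*b)*(6*z))+((z*b)*(6*z)))
Apply FACTOR at root (target: (((z*b)*(6*z))+((z*b)*(6*z)))): (((z*b)*(6*z))+((z*b)*(6*z))) -> ((z*b)*((6*z)+(6*z)))
Apply DISTRIBUTE at root (target: ((z*b)*((6*z)+(6*z)))): ((z*b)*((6*z)+(6*z))) -> (((z*b)*(6*z))+((z*b)*(6*z)))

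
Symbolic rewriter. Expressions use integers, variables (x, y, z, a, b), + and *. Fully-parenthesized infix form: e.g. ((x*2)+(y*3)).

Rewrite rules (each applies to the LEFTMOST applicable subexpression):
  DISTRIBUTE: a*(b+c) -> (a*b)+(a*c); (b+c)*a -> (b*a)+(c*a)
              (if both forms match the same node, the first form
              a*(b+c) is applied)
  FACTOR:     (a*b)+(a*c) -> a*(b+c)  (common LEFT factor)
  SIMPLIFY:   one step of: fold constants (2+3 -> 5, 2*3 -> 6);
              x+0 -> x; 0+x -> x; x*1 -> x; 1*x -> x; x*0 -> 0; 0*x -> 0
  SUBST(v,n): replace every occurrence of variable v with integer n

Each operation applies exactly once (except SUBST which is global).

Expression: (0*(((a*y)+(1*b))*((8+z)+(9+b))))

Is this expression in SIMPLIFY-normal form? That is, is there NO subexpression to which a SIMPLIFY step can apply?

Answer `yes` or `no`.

Expression: (0*(((a*y)+(1*b))*((8+z)+(9+b))))
Scanning for simplifiable subexpressions (pre-order)...
  at root: (0*(((a*y)+(1*b))*((8+z)+(9+b)))) (SIMPLIFIABLE)
  at R: (((a*y)+(1*b))*((8+z)+(9+b))) (not simplifiable)
  at RL: ((a*y)+(1*b)) (not simplifiable)
  at RLL: (a*y) (not simplifiable)
  at RLR: (1*b) (SIMPLIFIABLE)
  at RR: ((8+z)+(9+b)) (not simplifiable)
  at RRL: (8+z) (not simplifiable)
  at RRR: (9+b) (not simplifiable)
Found simplifiable subexpr at path root: (0*(((a*y)+(1*b))*((8+z)+(9+b))))
One SIMPLIFY step would give: 0
-> NOT in normal form.

Answer: no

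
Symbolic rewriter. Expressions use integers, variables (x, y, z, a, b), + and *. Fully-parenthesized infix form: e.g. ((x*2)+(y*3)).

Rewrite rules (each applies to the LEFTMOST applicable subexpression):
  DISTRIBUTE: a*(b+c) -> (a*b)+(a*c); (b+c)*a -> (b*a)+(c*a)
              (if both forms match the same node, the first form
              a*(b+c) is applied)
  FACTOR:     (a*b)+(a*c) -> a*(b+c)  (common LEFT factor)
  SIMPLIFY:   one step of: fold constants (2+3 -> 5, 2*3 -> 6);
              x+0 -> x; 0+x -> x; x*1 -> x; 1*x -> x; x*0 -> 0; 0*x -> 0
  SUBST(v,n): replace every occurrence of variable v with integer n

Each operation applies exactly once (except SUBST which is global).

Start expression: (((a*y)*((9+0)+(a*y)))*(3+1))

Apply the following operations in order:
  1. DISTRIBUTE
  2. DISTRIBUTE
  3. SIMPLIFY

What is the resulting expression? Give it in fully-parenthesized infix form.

Start: (((a*y)*((9+0)+(a*y)))*(3+1))
Apply DISTRIBUTE at root (target: (((a*y)*((9+0)+(a*y)))*(3+1))): (((a*y)*((9+0)+(a*y)))*(3+1)) -> ((((a*y)*((9+0)+(a*y)))*3)+(((a*y)*((9+0)+(a*y)))*1))
Apply DISTRIBUTE at LL (target: ((a*y)*((9+0)+(a*y)))): ((((a*y)*((9+0)+(a*y)))*3)+(((a*y)*((9+0)+(a*y)))*1)) -> (((((a*y)*(9+0))+((a*y)*(a*y)))*3)+(((a*y)*((9+0)+(a*y)))*1))
Apply SIMPLIFY at LLLR (target: (9+0)): (((((a*y)*(9+0))+((a*y)*(a*y)))*3)+(((a*y)*((9+0)+(a*y)))*1)) -> (((((a*y)*9)+((a*y)*(a*y)))*3)+(((a*y)*((9+0)+(a*y)))*1))

Answer: (((((a*y)*9)+((a*y)*(a*y)))*3)+(((a*y)*((9+0)+(a*y)))*1))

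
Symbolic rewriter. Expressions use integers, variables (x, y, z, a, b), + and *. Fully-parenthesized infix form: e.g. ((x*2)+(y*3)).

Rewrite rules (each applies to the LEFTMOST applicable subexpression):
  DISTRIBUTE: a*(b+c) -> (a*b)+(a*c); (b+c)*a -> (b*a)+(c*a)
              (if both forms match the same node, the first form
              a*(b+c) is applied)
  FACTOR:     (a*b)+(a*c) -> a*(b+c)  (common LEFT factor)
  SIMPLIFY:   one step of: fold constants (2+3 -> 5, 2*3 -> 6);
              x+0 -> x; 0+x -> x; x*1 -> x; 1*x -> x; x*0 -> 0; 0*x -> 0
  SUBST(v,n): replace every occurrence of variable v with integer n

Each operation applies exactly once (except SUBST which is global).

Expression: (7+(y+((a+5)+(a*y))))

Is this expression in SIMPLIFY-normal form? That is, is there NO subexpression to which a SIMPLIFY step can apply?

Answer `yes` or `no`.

Answer: yes

Derivation:
Expression: (7+(y+((a+5)+(a*y))))
Scanning for simplifiable subexpressions (pre-order)...
  at root: (7+(y+((a+5)+(a*y)))) (not simplifiable)
  at R: (y+((a+5)+(a*y))) (not simplifiable)
  at RR: ((a+5)+(a*y)) (not simplifiable)
  at RRL: (a+5) (not simplifiable)
  at RRR: (a*y) (not simplifiable)
Result: no simplifiable subexpression found -> normal form.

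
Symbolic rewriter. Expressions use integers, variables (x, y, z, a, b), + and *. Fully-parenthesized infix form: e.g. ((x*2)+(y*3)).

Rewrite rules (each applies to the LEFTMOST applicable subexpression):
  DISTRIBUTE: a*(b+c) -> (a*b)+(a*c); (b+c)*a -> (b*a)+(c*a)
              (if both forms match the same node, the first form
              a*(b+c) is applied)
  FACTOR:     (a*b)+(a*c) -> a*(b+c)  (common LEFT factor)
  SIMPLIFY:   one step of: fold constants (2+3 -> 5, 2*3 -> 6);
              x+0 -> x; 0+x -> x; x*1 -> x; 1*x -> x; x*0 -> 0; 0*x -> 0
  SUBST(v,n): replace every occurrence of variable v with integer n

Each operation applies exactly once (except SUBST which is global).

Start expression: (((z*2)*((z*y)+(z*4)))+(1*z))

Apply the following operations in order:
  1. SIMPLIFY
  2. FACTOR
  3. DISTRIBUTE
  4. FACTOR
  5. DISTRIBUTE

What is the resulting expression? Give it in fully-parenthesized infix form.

Answer: (((z*2)*((z*y)+(z*4)))+z)

Derivation:
Start: (((z*2)*((z*y)+(z*4)))+(1*z))
Apply SIMPLIFY at R (target: (1*z)): (((z*2)*((z*y)+(z*4)))+(1*z)) -> (((z*2)*((z*y)+(z*4)))+z)
Apply FACTOR at LR (target: ((z*y)+(z*4))): (((z*2)*((z*y)+(z*4)))+z) -> (((z*2)*(z*(y+4)))+z)
Apply DISTRIBUTE at LR (target: (z*(y+4))): (((z*2)*(z*(y+4)))+z) -> (((z*2)*((z*y)+(z*4)))+z)
Apply FACTOR at LR (target: ((z*y)+(z*4))): (((z*2)*((z*y)+(z*4)))+z) -> (((z*2)*(z*(y+4)))+z)
Apply DISTRIBUTE at LR (target: (z*(y+4))): (((z*2)*(z*(y+4)))+z) -> (((z*2)*((z*y)+(z*4)))+z)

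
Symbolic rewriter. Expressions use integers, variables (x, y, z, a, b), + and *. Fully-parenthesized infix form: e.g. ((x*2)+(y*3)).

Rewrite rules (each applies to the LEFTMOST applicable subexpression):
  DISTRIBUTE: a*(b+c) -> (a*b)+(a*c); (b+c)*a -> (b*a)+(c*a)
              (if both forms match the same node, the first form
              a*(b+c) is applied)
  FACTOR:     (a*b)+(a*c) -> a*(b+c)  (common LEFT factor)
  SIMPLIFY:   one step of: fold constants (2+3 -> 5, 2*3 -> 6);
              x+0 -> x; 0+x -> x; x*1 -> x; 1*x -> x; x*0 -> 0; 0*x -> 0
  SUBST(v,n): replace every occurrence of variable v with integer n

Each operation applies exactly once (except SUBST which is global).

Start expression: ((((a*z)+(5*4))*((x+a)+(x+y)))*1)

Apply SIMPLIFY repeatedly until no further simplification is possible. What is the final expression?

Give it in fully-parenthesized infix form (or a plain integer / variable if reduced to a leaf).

Answer: (((a*z)+20)*((x+a)+(x+y)))

Derivation:
Start: ((((a*z)+(5*4))*((x+a)+(x+y)))*1)
Step 1: at root: ((((a*z)+(5*4))*((x+a)+(x+y)))*1) -> (((a*z)+(5*4))*((x+a)+(x+y))); overall: ((((a*z)+(5*4))*((x+a)+(x+y)))*1) -> (((a*z)+(5*4))*((x+a)+(x+y)))
Step 2: at LR: (5*4) -> 20; overall: (((a*z)+(5*4))*((x+a)+(x+y))) -> (((a*z)+20)*((x+a)+(x+y)))
Fixed point: (((a*z)+20)*((x+a)+(x+y)))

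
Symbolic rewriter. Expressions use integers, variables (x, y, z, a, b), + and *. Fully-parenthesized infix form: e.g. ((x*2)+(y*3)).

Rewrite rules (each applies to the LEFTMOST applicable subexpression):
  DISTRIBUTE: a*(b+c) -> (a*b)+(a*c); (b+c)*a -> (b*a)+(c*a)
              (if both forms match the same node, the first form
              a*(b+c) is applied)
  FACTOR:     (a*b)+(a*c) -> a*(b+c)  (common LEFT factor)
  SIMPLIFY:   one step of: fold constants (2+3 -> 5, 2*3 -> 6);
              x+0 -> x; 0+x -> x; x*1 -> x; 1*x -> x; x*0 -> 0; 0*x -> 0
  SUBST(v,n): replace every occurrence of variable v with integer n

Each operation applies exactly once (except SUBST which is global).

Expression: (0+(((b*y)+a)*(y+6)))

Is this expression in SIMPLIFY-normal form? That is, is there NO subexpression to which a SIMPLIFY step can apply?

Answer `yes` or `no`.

Expression: (0+(((b*y)+a)*(y+6)))
Scanning for simplifiable subexpressions (pre-order)...
  at root: (0+(((b*y)+a)*(y+6))) (SIMPLIFIABLE)
  at R: (((b*y)+a)*(y+6)) (not simplifiable)
  at RL: ((b*y)+a) (not simplifiable)
  at RLL: (b*y) (not simplifiable)
  at RR: (y+6) (not simplifiable)
Found simplifiable subexpr at path root: (0+(((b*y)+a)*(y+6)))
One SIMPLIFY step would give: (((b*y)+a)*(y+6))
-> NOT in normal form.

Answer: no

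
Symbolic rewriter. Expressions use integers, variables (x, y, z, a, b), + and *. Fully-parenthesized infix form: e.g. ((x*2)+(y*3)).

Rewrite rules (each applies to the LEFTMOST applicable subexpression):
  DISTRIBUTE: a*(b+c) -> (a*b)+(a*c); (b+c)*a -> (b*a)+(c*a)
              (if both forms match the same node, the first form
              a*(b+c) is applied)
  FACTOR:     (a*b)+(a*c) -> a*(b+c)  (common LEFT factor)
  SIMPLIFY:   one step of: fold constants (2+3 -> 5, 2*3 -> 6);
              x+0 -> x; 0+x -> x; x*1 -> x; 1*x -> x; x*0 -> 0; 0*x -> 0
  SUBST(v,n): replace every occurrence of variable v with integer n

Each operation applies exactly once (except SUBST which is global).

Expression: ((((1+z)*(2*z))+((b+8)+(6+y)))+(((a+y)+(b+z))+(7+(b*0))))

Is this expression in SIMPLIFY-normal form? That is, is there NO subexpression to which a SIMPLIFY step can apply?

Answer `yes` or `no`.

Expression: ((((1+z)*(2*z))+((b+8)+(6+y)))+(((a+y)+(b+z))+(7+(b*0))))
Scanning for simplifiable subexpressions (pre-order)...
  at root: ((((1+z)*(2*z))+((b+8)+(6+y)))+(((a+y)+(b+z))+(7+(b*0)))) (not simplifiable)
  at L: (((1+z)*(2*z))+((b+8)+(6+y))) (not simplifiable)
  at LL: ((1+z)*(2*z)) (not simplifiable)
  at LLL: (1+z) (not simplifiable)
  at LLR: (2*z) (not simplifiable)
  at LR: ((b+8)+(6+y)) (not simplifiable)
  at LRL: (b+8) (not simplifiable)
  at LRR: (6+y) (not simplifiable)
  at R: (((a+y)+(b+z))+(7+(b*0))) (not simplifiable)
  at RL: ((a+y)+(b+z)) (not simplifiable)
  at RLL: (a+y) (not simplifiable)
  at RLR: (b+z) (not simplifiable)
  at RR: (7+(b*0)) (not simplifiable)
  at RRR: (b*0) (SIMPLIFIABLE)
Found simplifiable subexpr at path RRR: (b*0)
One SIMPLIFY step would give: ((((1+z)*(2*z))+((b+8)+(6+y)))+(((a+y)+(b+z))+(7+0)))
-> NOT in normal form.

Answer: no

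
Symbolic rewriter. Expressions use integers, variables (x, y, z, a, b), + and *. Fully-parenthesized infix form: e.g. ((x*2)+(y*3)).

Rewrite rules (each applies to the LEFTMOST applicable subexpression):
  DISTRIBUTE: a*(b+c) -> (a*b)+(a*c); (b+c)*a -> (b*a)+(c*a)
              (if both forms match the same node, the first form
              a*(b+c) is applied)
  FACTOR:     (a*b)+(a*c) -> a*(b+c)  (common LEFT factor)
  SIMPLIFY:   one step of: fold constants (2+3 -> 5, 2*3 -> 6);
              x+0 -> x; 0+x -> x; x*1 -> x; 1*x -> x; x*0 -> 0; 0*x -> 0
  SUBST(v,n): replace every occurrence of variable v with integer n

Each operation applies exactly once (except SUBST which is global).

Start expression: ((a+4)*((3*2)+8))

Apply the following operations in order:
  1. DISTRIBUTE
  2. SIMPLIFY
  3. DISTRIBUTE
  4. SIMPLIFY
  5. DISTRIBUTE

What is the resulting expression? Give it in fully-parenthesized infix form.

Start: ((a+4)*((3*2)+8))
Apply DISTRIBUTE at root (target: ((a+4)*((3*2)+8))): ((a+4)*((3*2)+8)) -> (((a+4)*(3*2))+((a+4)*8))
Apply SIMPLIFY at LR (target: (3*2)): (((a+4)*(3*2))+((a+4)*8)) -> (((a+4)*6)+((a+4)*8))
Apply DISTRIBUTE at L (target: ((a+4)*6)): (((a+4)*6)+((a+4)*8)) -> (((a*6)+(4*6))+((a+4)*8))
Apply SIMPLIFY at LR (target: (4*6)): (((a*6)+(4*6))+((a+4)*8)) -> (((a*6)+24)+((a+4)*8))
Apply DISTRIBUTE at R (target: ((a+4)*8)): (((a*6)+24)+((a+4)*8)) -> (((a*6)+24)+((a*8)+(4*8)))

Answer: (((a*6)+24)+((a*8)+(4*8)))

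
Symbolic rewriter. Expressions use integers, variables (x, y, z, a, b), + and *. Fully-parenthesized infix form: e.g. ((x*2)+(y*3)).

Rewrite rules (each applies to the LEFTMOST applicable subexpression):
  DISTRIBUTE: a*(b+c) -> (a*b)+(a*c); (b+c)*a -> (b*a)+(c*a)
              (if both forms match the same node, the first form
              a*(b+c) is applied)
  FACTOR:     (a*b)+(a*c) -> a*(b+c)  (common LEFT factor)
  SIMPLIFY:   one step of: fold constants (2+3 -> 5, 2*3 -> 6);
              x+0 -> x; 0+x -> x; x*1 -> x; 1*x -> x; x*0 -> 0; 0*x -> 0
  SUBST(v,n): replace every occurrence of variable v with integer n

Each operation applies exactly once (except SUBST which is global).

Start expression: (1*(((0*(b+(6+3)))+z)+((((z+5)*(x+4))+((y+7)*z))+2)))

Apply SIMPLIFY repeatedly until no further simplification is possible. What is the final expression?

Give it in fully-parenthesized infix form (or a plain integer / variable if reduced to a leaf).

Answer: (z+((((z+5)*(x+4))+((y+7)*z))+2))

Derivation:
Start: (1*(((0*(b+(6+3)))+z)+((((z+5)*(x+4))+((y+7)*z))+2)))
Step 1: at root: (1*(((0*(b+(6+3)))+z)+((((z+5)*(x+4))+((y+7)*z))+2))) -> (((0*(b+(6+3)))+z)+((((z+5)*(x+4))+((y+7)*z))+2)); overall: (1*(((0*(b+(6+3)))+z)+((((z+5)*(x+4))+((y+7)*z))+2))) -> (((0*(b+(6+3)))+z)+((((z+5)*(x+4))+((y+7)*z))+2))
Step 2: at LL: (0*(b+(6+3))) -> 0; overall: (((0*(b+(6+3)))+z)+((((z+5)*(x+4))+((y+7)*z))+2)) -> ((0+z)+((((z+5)*(x+4))+((y+7)*z))+2))
Step 3: at L: (0+z) -> z; overall: ((0+z)+((((z+5)*(x+4))+((y+7)*z))+2)) -> (z+((((z+5)*(x+4))+((y+7)*z))+2))
Fixed point: (z+((((z+5)*(x+4))+((y+7)*z))+2))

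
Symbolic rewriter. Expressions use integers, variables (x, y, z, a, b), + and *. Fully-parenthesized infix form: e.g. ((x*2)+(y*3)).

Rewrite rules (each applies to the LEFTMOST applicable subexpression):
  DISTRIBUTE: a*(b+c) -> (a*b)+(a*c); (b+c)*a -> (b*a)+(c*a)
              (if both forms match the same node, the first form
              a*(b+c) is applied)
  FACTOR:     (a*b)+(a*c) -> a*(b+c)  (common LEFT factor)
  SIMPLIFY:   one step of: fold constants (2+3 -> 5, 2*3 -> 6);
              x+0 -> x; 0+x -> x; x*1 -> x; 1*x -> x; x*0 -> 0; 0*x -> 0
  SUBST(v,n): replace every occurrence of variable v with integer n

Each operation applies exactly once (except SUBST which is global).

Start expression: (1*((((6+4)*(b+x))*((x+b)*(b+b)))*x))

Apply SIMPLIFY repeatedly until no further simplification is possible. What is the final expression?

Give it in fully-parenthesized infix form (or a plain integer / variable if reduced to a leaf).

Answer: (((10*(b+x))*((x+b)*(b+b)))*x)

Derivation:
Start: (1*((((6+4)*(b+x))*((x+b)*(b+b)))*x))
Step 1: at root: (1*((((6+4)*(b+x))*((x+b)*(b+b)))*x)) -> ((((6+4)*(b+x))*((x+b)*(b+b)))*x); overall: (1*((((6+4)*(b+x))*((x+b)*(b+b)))*x)) -> ((((6+4)*(b+x))*((x+b)*(b+b)))*x)
Step 2: at LLL: (6+4) -> 10; overall: ((((6+4)*(b+x))*((x+b)*(b+b)))*x) -> (((10*(b+x))*((x+b)*(b+b)))*x)
Fixed point: (((10*(b+x))*((x+b)*(b+b)))*x)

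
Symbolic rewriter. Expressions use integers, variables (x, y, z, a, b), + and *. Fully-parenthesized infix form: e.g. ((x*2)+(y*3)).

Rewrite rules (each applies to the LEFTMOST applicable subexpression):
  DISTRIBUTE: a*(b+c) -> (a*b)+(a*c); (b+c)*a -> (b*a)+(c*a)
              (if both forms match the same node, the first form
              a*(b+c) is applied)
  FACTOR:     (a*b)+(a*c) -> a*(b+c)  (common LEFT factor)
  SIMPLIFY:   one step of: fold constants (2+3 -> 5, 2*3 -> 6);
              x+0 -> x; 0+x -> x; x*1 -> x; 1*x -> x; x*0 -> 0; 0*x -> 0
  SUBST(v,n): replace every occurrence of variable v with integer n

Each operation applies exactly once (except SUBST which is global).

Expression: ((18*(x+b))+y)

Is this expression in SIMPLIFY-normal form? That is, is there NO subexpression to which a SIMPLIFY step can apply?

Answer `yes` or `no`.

Answer: yes

Derivation:
Expression: ((18*(x+b))+y)
Scanning for simplifiable subexpressions (pre-order)...
  at root: ((18*(x+b))+y) (not simplifiable)
  at L: (18*(x+b)) (not simplifiable)
  at LR: (x+b) (not simplifiable)
Result: no simplifiable subexpression found -> normal form.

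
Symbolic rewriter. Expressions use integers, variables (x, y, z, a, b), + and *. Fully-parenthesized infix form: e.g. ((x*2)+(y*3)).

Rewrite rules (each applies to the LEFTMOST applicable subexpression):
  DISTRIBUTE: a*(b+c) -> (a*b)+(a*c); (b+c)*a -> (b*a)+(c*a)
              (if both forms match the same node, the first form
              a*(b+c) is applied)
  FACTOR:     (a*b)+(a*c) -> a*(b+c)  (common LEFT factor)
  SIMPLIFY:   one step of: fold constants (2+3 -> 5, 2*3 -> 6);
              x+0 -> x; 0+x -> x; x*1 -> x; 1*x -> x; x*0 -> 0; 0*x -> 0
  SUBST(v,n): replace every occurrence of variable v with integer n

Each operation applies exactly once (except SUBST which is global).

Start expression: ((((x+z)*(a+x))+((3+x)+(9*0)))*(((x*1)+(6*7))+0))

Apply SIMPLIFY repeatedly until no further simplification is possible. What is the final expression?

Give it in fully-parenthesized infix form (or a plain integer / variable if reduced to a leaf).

Start: ((((x+z)*(a+x))+((3+x)+(9*0)))*(((x*1)+(6*7))+0))
Step 1: at LRR: (9*0) -> 0; overall: ((((x+z)*(a+x))+((3+x)+(9*0)))*(((x*1)+(6*7))+0)) -> ((((x+z)*(a+x))+((3+x)+0))*(((x*1)+(6*7))+0))
Step 2: at LR: ((3+x)+0) -> (3+x); overall: ((((x+z)*(a+x))+((3+x)+0))*(((x*1)+(6*7))+0)) -> ((((x+z)*(a+x))+(3+x))*(((x*1)+(6*7))+0))
Step 3: at R: (((x*1)+(6*7))+0) -> ((x*1)+(6*7)); overall: ((((x+z)*(a+x))+(3+x))*(((x*1)+(6*7))+0)) -> ((((x+z)*(a+x))+(3+x))*((x*1)+(6*7)))
Step 4: at RL: (x*1) -> x; overall: ((((x+z)*(a+x))+(3+x))*((x*1)+(6*7))) -> ((((x+z)*(a+x))+(3+x))*(x+(6*7)))
Step 5: at RR: (6*7) -> 42; overall: ((((x+z)*(a+x))+(3+x))*(x+(6*7))) -> ((((x+z)*(a+x))+(3+x))*(x+42))
Fixed point: ((((x+z)*(a+x))+(3+x))*(x+42))

Answer: ((((x+z)*(a+x))+(3+x))*(x+42))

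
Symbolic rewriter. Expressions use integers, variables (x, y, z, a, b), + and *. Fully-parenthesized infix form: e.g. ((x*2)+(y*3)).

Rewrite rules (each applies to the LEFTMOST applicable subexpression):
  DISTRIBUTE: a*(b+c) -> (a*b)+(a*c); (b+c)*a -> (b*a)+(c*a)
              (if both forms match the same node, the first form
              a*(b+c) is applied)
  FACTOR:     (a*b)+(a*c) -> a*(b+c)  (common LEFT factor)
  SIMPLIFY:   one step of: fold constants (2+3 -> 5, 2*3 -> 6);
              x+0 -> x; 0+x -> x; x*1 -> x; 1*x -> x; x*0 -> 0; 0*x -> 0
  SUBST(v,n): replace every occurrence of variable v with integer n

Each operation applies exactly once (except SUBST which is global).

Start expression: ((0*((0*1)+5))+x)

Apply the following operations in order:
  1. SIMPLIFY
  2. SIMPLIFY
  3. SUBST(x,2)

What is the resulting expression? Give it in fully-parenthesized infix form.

Answer: 2

Derivation:
Start: ((0*((0*1)+5))+x)
Apply SIMPLIFY at L (target: (0*((0*1)+5))): ((0*((0*1)+5))+x) -> (0+x)
Apply SIMPLIFY at root (target: (0+x)): (0+x) -> x
Apply SUBST(x,2): x -> 2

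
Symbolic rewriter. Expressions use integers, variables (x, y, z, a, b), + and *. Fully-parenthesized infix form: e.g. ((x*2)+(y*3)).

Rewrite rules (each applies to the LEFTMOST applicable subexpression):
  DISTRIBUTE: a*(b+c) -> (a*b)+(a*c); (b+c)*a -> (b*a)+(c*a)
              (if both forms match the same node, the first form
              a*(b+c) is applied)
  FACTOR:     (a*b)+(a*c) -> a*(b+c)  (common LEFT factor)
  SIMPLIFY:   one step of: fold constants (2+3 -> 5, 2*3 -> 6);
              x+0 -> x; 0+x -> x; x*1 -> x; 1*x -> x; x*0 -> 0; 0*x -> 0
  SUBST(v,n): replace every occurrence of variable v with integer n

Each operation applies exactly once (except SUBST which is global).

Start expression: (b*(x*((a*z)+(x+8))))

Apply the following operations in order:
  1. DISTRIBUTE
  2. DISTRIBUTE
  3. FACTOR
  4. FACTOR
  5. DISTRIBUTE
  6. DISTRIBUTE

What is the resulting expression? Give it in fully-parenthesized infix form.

Answer: ((b*(x*(a*z)))+(b*(x*(x+8))))

Derivation:
Start: (b*(x*((a*z)+(x+8))))
Apply DISTRIBUTE at R (target: (x*((a*z)+(x+8)))): (b*(x*((a*z)+(x+8)))) -> (b*((x*(a*z))+(x*(x+8))))
Apply DISTRIBUTE at root (target: (b*((x*(a*z))+(x*(x+8))))): (b*((x*(a*z))+(x*(x+8)))) -> ((b*(x*(a*z)))+(b*(x*(x+8))))
Apply FACTOR at root (target: ((b*(x*(a*z)))+(b*(x*(x+8))))): ((b*(x*(a*z)))+(b*(x*(x+8)))) -> (b*((x*(a*z))+(x*(x+8))))
Apply FACTOR at R (target: ((x*(a*z))+(x*(x+8)))): (b*((x*(a*z))+(x*(x+8)))) -> (b*(x*((a*z)+(x+8))))
Apply DISTRIBUTE at R (target: (x*((a*z)+(x+8)))): (b*(x*((a*z)+(x+8)))) -> (b*((x*(a*z))+(x*(x+8))))
Apply DISTRIBUTE at root (target: (b*((x*(a*z))+(x*(x+8))))): (b*((x*(a*z))+(x*(x+8)))) -> ((b*(x*(a*z)))+(b*(x*(x+8))))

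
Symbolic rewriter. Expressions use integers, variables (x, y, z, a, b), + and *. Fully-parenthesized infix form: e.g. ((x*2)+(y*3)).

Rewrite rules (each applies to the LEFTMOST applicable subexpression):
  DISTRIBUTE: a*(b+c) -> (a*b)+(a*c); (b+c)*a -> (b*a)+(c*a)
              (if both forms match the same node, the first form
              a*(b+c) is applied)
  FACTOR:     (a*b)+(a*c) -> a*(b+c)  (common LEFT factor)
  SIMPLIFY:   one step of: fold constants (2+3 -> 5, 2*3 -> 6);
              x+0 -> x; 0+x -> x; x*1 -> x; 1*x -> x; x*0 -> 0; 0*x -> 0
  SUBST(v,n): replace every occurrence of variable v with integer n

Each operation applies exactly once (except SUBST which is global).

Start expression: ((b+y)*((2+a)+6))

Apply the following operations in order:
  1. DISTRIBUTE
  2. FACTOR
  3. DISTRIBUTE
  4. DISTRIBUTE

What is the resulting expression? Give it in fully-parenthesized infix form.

Start: ((b+y)*((2+a)+6))
Apply DISTRIBUTE at root (target: ((b+y)*((2+a)+6))): ((b+y)*((2+a)+6)) -> (((b+y)*(2+a))+((b+y)*6))
Apply FACTOR at root (target: (((b+y)*(2+a))+((b+y)*6))): (((b+y)*(2+a))+((b+y)*6)) -> ((b+y)*((2+a)+6))
Apply DISTRIBUTE at root (target: ((b+y)*((2+a)+6))): ((b+y)*((2+a)+6)) -> (((b+y)*(2+a))+((b+y)*6))
Apply DISTRIBUTE at L (target: ((b+y)*(2+a))): (((b+y)*(2+a))+((b+y)*6)) -> ((((b+y)*2)+((b+y)*a))+((b+y)*6))

Answer: ((((b+y)*2)+((b+y)*a))+((b+y)*6))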